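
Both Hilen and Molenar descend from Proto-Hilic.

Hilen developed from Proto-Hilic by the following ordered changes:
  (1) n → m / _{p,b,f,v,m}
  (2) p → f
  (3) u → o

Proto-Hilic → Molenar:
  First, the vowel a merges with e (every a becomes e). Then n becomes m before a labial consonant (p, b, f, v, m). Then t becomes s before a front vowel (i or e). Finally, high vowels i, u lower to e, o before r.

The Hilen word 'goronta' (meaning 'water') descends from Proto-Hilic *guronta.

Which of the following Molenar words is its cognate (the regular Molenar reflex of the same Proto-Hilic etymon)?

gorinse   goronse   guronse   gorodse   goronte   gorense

goronse

Molenar: start from *guronta.
  rule 1 (vowel merger): guronta → guronte
  rule 2: no change — guronte
  rule 3 (palatalisation): guronte → guronse
  rule 4 (pre-rhotic lowering): guronse → goronse
  ⇒ Molenar goronse
Among the options, 'goronse' alone shows every Molenar change applied in order.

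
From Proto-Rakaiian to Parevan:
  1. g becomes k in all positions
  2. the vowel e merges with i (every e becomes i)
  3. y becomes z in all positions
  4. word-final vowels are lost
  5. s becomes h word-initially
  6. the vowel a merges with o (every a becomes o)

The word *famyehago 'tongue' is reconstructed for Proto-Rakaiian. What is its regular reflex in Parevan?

Parevan: start from *famyehago.
  rule 1 (unconditioned shift): famyehago → famyehako
  rule 2 (vowel merger): famyehako → famyihako
  rule 3 (unconditioned shift): famyihako → famzihako
  rule 4 (apocope): famzihako → famzihak
  rule 5: no change — famzihak
  rule 6 (vowel merger): famzihak → fomzihok
  ⇒ Parevan fomzihok

fomzihok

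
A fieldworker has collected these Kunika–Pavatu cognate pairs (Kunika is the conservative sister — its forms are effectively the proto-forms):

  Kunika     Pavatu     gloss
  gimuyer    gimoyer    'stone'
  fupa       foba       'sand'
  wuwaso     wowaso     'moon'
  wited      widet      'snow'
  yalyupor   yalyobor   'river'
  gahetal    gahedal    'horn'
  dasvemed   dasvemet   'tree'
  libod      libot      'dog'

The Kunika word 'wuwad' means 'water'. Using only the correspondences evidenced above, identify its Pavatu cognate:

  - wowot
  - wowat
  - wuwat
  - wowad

gimuyer ~ gimoyer, wuwaso ~ wowaso — Kunika u corresponds to Pavatu o after a consonant, before a consonant other than r, m, n, p, b, f, v.
wited ~ widet, dasvemed ~ dasvemet — Kunika d corresponds to Pavatu t word-finally.
Applying these to Kunika 'wuwad':
  wuwad → wowad   (u→o after a consonant, before a consonant other than r, m, n, p, b, f, v)
  wowad → wowat   (d→t word-finally)
So the Pavatu cognate is 'wowat'.

wowat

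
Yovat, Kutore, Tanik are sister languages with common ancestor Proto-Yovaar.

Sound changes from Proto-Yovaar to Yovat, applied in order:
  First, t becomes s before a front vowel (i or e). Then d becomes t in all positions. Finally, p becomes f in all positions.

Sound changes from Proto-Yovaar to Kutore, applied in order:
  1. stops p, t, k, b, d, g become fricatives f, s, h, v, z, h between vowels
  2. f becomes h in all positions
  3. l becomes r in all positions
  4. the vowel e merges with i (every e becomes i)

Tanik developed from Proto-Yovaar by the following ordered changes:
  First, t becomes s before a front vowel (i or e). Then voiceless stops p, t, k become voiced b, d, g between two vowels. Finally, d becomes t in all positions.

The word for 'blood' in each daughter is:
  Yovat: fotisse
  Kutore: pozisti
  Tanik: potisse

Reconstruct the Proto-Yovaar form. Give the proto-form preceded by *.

*podiste

Position 7: Yovat has e, Kutore has i, Tanik has e. Yovat preserves e here (none of its changes turn any other segment into e), so the proto-segment is *e.
Position 1: Yovat has f, Kutore has p, Tanik has p. Kutore preserves p here (none of its changes turn any other segment into p), so the proto-segment is *p.
This points to *podiste. Verify forward in each daughter:
Yovat: *podiste > podisse > potisse > fotisse  (by palatalisation, unconditioned shift, unconditioned shift)
Kutore: *podiste > poziste > pozisti  (by intervocalic lenition, vowel merger)
Tanik: start from *podiste.
  rule 1 (palatalisation): podiste → podisse
  rule 2: no change — podisse
  rule 3 (unconditioned shift): podisse → potisse
  ⇒ Tanik potisse
No other proto-form is consistent with every reflex, so the reconstruction is *podiste.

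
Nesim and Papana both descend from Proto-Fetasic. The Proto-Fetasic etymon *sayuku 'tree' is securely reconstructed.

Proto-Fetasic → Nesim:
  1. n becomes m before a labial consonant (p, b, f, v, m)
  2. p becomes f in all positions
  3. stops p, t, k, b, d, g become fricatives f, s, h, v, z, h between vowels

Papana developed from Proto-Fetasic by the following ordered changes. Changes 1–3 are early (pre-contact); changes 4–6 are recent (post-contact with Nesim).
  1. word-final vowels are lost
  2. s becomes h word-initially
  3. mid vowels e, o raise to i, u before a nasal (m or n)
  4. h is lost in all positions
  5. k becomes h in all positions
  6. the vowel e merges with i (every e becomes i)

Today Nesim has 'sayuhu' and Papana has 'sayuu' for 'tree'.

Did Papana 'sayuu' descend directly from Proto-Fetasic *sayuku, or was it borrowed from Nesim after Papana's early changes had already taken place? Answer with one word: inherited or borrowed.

borrowed

If inherited, *sayuku would pass through all of Papana's changes:
Papana: *sayuku
  sayuku → sayuk   [apocope]
  sayuk → hayuk   [debuccalisation]
  hayuk (rule 3 does not apply)
  hayuk → ayuk   [h-loss]
  ayuk → ayuh   [unconditioned shift]
  ayuh (rule 6 does not apply)
  giving Papana ayuh.
If borrowed from Nesim 'sayuhu' after the early changes, it would undergo only the recent ones:
  rule 4 (h-loss): sayuhu → sayuu
  rule 5 (unconditioned shift): no change (sayuu)
  rule 6 (vowel merger): no change (sayuu)
  ⇒ as a loan: sayuu
Papana 'sayuu' matches the loan outcome 'sayuu', not the inherited 'ayuh' — it skipped the early Papana changes, so it was borrowed from Nesim.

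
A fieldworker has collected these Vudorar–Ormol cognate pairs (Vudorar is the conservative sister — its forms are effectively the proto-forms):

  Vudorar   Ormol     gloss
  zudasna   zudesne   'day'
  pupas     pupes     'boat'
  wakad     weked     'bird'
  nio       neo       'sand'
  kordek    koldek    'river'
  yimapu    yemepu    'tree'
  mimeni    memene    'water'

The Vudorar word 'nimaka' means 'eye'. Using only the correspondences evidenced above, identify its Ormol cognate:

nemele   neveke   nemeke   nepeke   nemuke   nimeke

yimapu ~ yemepu, mimeni ~ memene — Vudorar i corresponds to Ormol e after a consonant, before a nasal.
zudasna ~ zudesne, pupas ~ pupes — Vudorar a corresponds to Ormol e after a consonant, before a consonant other than r, m, n, p, b, f, v.
zudasna ~ zudesne — Vudorar a corresponds to Ormol e word-finally.
Applying these to Vudorar 'nimaka':
  nimaka → nemaka   (i→e after a consonant, before a nasal)
  nemaka → nemeka   (a→e after a consonant, before a consonant other than r, m, n, p, b, f, v)
  nemeka → nemeke   (a→e word-finally)
So the Ormol cognate is 'nemeke'.

nemeke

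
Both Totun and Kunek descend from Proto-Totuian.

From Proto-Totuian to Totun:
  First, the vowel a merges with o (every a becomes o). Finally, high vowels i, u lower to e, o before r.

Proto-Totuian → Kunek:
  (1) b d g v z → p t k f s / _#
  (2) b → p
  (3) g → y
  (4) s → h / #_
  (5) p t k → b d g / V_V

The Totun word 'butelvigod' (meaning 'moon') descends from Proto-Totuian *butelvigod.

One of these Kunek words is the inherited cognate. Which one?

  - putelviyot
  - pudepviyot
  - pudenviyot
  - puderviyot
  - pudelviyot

pudelviyot

Kunek: *butelvigod > butelvigot > putelvigot > putelviyot > pudelviyot  (by final devoicing, unconditioned shift, unconditioned shift, intervocalic voicing)
Only 'pudelviyot' matches the regular Kunek development of *butelvigod.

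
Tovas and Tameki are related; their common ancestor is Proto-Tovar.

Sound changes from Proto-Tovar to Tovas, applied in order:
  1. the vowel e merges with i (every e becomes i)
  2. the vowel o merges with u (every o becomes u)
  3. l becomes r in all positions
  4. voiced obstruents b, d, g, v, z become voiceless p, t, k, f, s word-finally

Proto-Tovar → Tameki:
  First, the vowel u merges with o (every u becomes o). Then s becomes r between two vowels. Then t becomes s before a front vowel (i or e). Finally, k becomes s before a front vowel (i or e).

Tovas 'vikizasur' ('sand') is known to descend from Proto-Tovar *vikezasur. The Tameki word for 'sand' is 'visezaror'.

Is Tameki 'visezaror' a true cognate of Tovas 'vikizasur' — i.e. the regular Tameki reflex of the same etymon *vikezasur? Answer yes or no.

Derive the expected Tameki reflex of *vikezasur:
Tameki: *vikezasur > vikezasor > vikezaror > visezaror  (by vowel merger, rhotacism, palatalisation)
Tameki 'visezaror' matches the regular reflex exactly, so the pair is cognate.

yes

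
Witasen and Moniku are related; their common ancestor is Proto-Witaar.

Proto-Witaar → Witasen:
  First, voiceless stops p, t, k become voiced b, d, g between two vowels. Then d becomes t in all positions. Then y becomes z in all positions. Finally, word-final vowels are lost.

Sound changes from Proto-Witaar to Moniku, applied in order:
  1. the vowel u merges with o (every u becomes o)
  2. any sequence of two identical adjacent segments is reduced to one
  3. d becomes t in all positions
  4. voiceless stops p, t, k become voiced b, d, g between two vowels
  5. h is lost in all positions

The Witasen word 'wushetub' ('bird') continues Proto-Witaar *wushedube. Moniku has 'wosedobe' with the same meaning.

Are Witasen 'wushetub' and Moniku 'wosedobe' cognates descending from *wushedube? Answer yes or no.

Derive the expected Moniku reflex of *wushedube:
Moniku: *wushedube > woshedobe > woshetobe > woshedobe > wosedobe  (by vowel merger, unconditioned shift, intervocalic voicing, h-loss)
Moniku 'wosedobe' matches the regular reflex exactly, so the pair is cognate.

yes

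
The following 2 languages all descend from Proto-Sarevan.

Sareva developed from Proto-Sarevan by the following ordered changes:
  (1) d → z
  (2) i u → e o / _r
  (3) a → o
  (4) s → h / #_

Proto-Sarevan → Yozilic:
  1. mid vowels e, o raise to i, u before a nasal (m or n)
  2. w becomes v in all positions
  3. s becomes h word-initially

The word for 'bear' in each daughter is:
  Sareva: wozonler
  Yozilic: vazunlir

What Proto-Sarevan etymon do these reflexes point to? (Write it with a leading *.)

Position 2: Sareva has o, Yozilic has a. Yozilic preserves a here (none of its changes turn any other segment into a), so the proto-segment is *a.
Position 1: Sareva has w, Yozilic has v. Sareva preserves w here (none of its changes turn any other segment into w), so the proto-segment is *w.
Position 4: Sareva has o, Yozilic has u. Taking the neighbouring segments as reconstructed: Sareva o could go back to *a or *o; Yozilic u could go back to *o or *u — the one source consistent with every daughter is *o.
This points to *wazonlir. Verify forward in each daughter:
Sareva: start from *wazonlir.
  rule 1: no change — wazonlir
  rule 2 (pre-rhotic lowering): wazonlir → wazonler
  rule 3 (vowel merger): wazonler → wozonler
  rule 4: no change — wozonler
  ⇒ Sareva wozonler
Yozilic: start from *wazonlir.
  rule 1 (pre-nasal raising): wazonlir → wazunlir
  rule 2 (unconditioned shift): wazunlir → vazunlir
  rule 3: no change — vazunlir
  ⇒ Yozilic vazunlir
No other proto-form is consistent with every reflex, so the reconstruction is *wazonlir.

*wazonlir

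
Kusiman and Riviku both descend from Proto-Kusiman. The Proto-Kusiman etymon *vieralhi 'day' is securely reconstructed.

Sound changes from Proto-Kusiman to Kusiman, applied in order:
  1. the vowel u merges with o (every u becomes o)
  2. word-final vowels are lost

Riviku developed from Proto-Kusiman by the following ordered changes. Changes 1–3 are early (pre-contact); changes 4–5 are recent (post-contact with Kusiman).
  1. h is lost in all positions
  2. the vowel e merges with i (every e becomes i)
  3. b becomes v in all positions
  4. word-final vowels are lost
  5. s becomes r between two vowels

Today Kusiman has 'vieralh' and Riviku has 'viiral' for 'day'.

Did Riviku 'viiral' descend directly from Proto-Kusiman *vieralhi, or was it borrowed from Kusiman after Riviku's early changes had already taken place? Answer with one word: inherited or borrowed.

inherited

If inherited, *vieralhi would pass through all of Riviku's changes:
Riviku: *vieralhi > vierali > viirali > viiral  (by h-loss, vowel merger, apocope)
If borrowed from Kusiman 'vieralh' after the early changes, it would undergo only the recent ones:
  rule 4 (apocope): no change (vieralh)
  rule 5 (rhotacism): no change (vieralh)
  ⇒ as a loan: vieralh
Riviku 'viiral' matches the inherited outcome exactly, so it is an inherited cognate, not a loan.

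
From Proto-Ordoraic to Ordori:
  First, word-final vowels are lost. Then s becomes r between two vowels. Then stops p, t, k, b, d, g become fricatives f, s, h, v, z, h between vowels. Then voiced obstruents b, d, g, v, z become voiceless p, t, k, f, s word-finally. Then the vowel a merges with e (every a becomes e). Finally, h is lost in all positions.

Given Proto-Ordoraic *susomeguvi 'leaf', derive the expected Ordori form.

suromeuf

Ordori: start from *susomeguvi.
  rule 1 (apocope): susomeguvi → susomeguv
  rule 2 (rhotacism): susomeguv → suromeguv
  rule 3 (intervocalic lenition): suromeguv → suromehuv
  rule 4 (final devoicing): suromehuv → suromehuf
  rule 5: no change — suromehuf
  rule 6 (h-loss): suromehuf → suromeuf
  ⇒ Ordori suromeuf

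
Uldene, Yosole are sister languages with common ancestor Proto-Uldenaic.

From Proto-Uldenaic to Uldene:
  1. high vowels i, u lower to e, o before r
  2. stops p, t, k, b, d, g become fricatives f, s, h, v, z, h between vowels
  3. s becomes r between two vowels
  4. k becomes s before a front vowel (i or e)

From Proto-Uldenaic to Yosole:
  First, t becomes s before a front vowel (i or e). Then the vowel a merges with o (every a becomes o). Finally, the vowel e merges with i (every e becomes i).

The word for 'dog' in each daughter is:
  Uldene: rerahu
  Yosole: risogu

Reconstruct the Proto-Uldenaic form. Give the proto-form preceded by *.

*resagu

Position 2: Uldene has e, Yosole has i. Taking the neighbouring segments as reconstructed: Uldene e can only go back to *e; Yosole i could go back to *e or *i — the one source consistent with every daughter is *e.
Position 3: Uldene has r, Yosole has s. Taking the neighbouring segments as reconstructed: Uldene r could go back to *t or *s or *r; Yosole s can only go back to *s — the one source consistent with every daughter is *s.
Verify the candidate proto-form against each daughter:
Uldene: *resagu
  resagu (rule 1 does not apply)
  resagu → resahu   [intervocalic lenition]
  resahu → rerahu   [rhotacism]
  rerahu (rule 4 does not apply)
  giving Uldene rerahu.
Yosole: *resagu
  resagu (rule 1 does not apply)
  resagu → resogu   [vowel merger]
  resogu → risogu   [vowel merger]
  giving Yosole risogu.
Only *resagu yields all of Uldene rerahu, Yosole risogu.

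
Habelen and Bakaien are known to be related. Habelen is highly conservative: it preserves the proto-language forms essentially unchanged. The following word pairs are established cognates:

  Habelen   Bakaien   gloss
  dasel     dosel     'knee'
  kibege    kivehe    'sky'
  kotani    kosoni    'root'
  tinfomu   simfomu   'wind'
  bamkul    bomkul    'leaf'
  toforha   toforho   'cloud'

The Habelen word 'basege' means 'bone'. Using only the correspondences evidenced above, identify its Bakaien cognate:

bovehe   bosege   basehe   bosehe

bosehe

dasel ~ dosel — Habelen a corresponds to Bakaien o after a consonant, before a consonant other than r, m, n, p, b, f, v.
kibege ~ kivehe — Habelen g corresponds to Bakaien h between vowels (before a front vowel).
Applying these to Habelen 'basege':
  basege → bosege   (a→o after a consonant, before a consonant other than r, m, n, p, b, f, v)
  bosege → bosehe   (g→h between vowels (before a front vowel))
So the Bakaien cognate is 'bosehe'.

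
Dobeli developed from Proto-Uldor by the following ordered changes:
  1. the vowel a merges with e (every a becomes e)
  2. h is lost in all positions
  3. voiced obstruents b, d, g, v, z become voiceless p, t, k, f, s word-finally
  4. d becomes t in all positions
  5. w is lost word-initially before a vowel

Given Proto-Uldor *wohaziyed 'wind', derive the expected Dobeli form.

Dobeli: start from *wohaziyed.
  rule 1 (vowel merger): wohaziyed → woheziyed
  rule 2 (h-loss): woheziyed → woeziyed
  rule 3 (final devoicing): woeziyed → woeziyet
  rule 4: no change — woeziyet
  rule 5 (glide loss): woeziyet → oeziyet
  ⇒ Dobeli oeziyet

oeziyet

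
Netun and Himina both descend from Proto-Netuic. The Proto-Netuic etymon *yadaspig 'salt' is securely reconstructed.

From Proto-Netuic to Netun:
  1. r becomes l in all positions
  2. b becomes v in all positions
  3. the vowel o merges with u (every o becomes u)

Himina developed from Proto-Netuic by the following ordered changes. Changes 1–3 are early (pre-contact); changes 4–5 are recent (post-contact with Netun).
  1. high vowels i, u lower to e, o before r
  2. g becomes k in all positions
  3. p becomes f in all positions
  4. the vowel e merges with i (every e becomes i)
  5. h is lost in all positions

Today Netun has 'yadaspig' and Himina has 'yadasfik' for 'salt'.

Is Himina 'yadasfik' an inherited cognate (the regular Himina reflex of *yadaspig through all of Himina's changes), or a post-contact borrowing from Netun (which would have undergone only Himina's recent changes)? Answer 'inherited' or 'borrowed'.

inherited

If inherited, *yadaspig would pass through all of Himina's changes:
Himina: *yadaspig > yadaspik > yadasfik  (by unconditioned shift, unconditioned shift)
If borrowed from Netun 'yadaspig' after the early changes, it would undergo only the recent ones:
  rule 4 (vowel merger): no change (yadaspig)
  rule 5 (h-loss): no change (yadaspig)
  ⇒ as a loan: yadaspig
Himina 'yadasfik' matches the inherited outcome exactly, so it is an inherited cognate, not a loan.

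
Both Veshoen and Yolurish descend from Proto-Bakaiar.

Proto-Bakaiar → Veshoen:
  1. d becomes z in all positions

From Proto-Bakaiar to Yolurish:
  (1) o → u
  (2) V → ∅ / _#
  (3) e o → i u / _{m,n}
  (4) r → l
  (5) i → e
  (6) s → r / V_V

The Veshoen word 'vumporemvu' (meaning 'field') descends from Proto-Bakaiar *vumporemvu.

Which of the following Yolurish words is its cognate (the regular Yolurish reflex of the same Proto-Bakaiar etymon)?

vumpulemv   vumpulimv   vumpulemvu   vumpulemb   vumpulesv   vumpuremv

vumpulemv

Yolurish: *vumporemvu
  vumporemvu → vumpuremvu   [vowel merger]
  vumpuremvu → vumpuremv   [apocope]
  vumpuremv → vumpurimv   [pre-nasal raising]
  vumpurimv → vumpulimv   [unconditioned shift]
  vumpulimv → vumpulemv   [vowel merger]
  vumpulemv (rule 6 does not apply)
  giving Yolurish vumpulemv.
Among the options, 'vumpulemv' alone shows every Yolurish change applied in order.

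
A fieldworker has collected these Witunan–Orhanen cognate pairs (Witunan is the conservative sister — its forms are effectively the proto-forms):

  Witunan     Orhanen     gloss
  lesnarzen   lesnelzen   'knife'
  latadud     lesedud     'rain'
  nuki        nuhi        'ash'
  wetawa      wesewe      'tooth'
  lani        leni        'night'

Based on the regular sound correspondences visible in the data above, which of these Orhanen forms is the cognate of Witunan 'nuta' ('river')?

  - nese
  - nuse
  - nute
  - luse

nuse

latadud ~ lesedud, wetawa ~ wesewe — Witunan t corresponds to Orhanen s between vowels (before a back vowel).
wetawa ~ wesewe — Witunan a corresponds to Orhanen e word-finally.
Applying these to Witunan 'nuta':
  nuta → nusa   (t→s between vowels (before a back vowel))
  nusa → nuse   (a→e word-finally)
So the Orhanen cognate is 'nuse'.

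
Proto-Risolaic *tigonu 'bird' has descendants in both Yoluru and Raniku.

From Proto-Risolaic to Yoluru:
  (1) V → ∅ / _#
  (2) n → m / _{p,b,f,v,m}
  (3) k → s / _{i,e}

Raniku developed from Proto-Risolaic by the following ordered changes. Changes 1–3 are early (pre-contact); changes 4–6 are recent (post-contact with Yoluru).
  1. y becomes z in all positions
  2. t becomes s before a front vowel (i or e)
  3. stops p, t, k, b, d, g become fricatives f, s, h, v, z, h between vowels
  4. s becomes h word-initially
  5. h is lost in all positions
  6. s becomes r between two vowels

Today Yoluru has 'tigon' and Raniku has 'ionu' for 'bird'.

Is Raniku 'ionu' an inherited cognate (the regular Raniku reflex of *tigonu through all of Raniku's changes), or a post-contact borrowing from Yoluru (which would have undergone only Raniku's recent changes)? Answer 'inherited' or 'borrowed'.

inherited

If inherited, *tigonu would pass through all of Raniku's changes:
Raniku: start from *tigonu.
  rule 1: no change — tigonu
  rule 2 (palatalisation): tigonu → sigonu
  rule 3 (intervocalic lenition): sigonu → sihonu
  rule 4 (debuccalisation): sihonu → hihonu
  rule 5 (h-loss): hihonu → ionu
  rule 6: no change — ionu
  ⇒ Raniku ionu
If borrowed from Yoluru 'tigon' after the early changes, it would undergo only the recent ones:
  rule 4 (debuccalisation): no change (tigon)
  rule 5 (h-loss): no change (tigon)
  rule 6 (rhotacism): no change (tigon)
  ⇒ as a loan: tigon
Raniku 'ionu' matches the inherited outcome exactly, so it is an inherited cognate, not a loan.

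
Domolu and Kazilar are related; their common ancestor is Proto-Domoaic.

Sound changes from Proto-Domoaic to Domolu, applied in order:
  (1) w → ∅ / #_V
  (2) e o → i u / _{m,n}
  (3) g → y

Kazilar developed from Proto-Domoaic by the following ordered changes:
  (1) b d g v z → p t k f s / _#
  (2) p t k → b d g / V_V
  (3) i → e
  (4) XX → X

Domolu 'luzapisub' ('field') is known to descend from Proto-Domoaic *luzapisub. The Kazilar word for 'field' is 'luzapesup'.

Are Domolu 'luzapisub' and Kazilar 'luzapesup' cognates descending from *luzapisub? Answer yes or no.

Derive the expected Kazilar reflex of *luzapisub:
Kazilar: *luzapisub > luzapisup > luzabisup > luzabesup  (by final devoicing, intervocalic voicing, vowel merger)
The regular Kazilar reflex would be 'luzabesup', but the attested form is 'luzapesup'. The correspondence is irregular, so they are not cognates (the Kazilar form has a different source).

no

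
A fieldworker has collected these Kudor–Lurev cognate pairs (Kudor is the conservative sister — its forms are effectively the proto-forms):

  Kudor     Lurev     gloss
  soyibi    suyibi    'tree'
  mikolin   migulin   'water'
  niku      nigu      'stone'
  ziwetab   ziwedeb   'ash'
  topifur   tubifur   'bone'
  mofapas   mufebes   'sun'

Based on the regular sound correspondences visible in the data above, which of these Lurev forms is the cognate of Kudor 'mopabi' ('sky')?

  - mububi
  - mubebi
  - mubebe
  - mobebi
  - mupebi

topifur ~ tubifur — Kudor o corresponds to Lurev u after a consonant, before a labial obstruent.
mofapas ~ mufebes — Kudor p corresponds to Lurev b between vowels (before a back vowel).
ziwetab ~ ziwedeb — Kudor a corresponds to Lurev e after a consonant, before a labial obstruent.
Applying these to Kudor 'mopabi':
  mopabi → mupabi   (o→u after a consonant, before a labial obstruent)
  mupabi → mubabi   (p→b between vowels (before a back vowel))
  mubabi → mubebi   (a→e after a consonant, before a labial obstruent)
So the Lurev cognate is 'mubebi'.

mubebi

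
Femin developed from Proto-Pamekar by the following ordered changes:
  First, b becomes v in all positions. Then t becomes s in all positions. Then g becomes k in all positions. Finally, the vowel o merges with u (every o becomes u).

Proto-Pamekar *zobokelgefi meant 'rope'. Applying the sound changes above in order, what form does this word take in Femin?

zuvukelkefi

Femin: start from *zobokelgefi.
  rule 1 (unconditioned shift): zobokelgefi → zovokelgefi
  rule 2: no change — zovokelgefi
  rule 3 (unconditioned shift): zovokelgefi → zovokelkefi
  rule 4 (vowel merger): zovokelkefi → zuvukelkefi
  ⇒ Femin zuvukelkefi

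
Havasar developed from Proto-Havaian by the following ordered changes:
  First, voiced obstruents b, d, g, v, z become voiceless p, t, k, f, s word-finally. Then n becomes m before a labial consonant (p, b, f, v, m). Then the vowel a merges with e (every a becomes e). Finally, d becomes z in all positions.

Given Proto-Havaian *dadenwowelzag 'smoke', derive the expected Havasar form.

Havasar: start from *dadenwowelzag.
  rule 1 (final devoicing): dadenwowelzag → dadenwowelzak
  rule 2: no change — dadenwowelzak
  rule 3 (vowel merger): dadenwowelzak → dedenwowelzek
  rule 4 (unconditioned shift): dedenwowelzek → zezenwowelzek
  ⇒ Havasar zezenwowelzek

zezenwowelzek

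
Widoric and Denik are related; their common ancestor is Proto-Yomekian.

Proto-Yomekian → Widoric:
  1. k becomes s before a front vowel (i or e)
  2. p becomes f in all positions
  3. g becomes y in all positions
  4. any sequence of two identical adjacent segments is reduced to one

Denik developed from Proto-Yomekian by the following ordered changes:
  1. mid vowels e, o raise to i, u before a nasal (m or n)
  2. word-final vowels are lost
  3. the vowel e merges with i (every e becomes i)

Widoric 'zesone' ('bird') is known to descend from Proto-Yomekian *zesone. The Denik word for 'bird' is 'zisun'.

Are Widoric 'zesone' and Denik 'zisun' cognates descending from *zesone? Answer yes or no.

yes

Derive the expected Denik reflex of *zesone:
Denik: *zesone > zesune > zesun > zisun  (by pre-nasal raising, apocope, vowel merger)
Denik 'zisun' matches the regular reflex exactly, so the pair is cognate.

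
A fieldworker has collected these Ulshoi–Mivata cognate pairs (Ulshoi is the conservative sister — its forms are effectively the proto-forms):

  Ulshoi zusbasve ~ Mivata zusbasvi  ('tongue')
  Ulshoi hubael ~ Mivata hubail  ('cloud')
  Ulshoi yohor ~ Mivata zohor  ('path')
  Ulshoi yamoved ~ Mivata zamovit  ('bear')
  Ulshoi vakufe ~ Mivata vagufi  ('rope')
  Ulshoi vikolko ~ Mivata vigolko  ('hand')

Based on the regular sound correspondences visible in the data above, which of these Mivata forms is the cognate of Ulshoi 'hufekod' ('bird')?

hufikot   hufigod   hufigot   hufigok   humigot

yamoved ~ zamovit — Ulshoi e corresponds to Mivata i after a consonant, before a consonant other than r, m, n, p, b, f, v.
vikolko ~ vigolko — Ulshoi k corresponds to Mivata g between vowels (before a back vowel).
yamoved ~ zamovit — Ulshoi d corresponds to Mivata t word-finally.
Applying these to Ulshoi 'hufekod':
  hufekod → hufikod   (e→i after a consonant, before a consonant other than r, m, n, p, b, f, v)
  hufikod → hufigod   (k→g between vowels (before a back vowel))
  hufigod → hufigot   (d→t word-finally)
So the Mivata cognate is 'hufigot'.

hufigot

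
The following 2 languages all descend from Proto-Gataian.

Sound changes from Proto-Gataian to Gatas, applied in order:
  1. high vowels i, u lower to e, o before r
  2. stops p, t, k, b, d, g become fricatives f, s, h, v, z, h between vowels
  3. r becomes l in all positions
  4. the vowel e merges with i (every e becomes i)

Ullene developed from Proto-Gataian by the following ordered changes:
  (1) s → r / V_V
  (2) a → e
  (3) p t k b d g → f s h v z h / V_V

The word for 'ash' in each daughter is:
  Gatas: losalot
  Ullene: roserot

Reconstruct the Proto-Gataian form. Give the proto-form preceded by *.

*rotarot

Position 3: Gatas has s, Ullene has s. Taking the neighbouring segments as reconstructed: Gatas s could go back to *t or *s; Ullene s can only go back to *t — the one source consistent with every daughter is *t.
Position 4: Gatas has a, Ullene has e. Gatas preserves a here (none of its changes turn any other segment into a), so the proto-segment is *a.
Position 1: Gatas has l, Ullene has r. Taking the neighbouring segments as reconstructed: Gatas l could go back to *l or *r; Ullene r can only go back to *r — the one source consistent with every daughter is *r.
Continuing position by position gives *rotarot; check it forward:
Gatas: *rotarot
  rotarot (rule 1 does not apply)
  rotarot → rosarot   [intervocalic lenition]
  rosarot → losalot   [unconditioned shift]
  losalot (rule 4 does not apply)
  giving Gatas losalot.
Ullene: *rotarot > roterot > roserot  (by vowel merger, intervocalic lenition)
Only *rotarot yields all of Gatas losalot, Ullene roserot.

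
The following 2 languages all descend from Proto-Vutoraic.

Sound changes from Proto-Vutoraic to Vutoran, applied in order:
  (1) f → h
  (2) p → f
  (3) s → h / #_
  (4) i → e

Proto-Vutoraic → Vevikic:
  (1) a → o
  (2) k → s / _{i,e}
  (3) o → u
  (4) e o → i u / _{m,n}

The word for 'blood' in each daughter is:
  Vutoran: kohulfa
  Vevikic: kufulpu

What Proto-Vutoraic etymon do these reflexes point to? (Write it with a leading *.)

Position 6: Vutoran has f, Vevikic has p. Vevikic preserves p here (none of its changes turn any other segment into p), so the proto-segment is *p.
Position 2: Vutoran has o, Vevikic has u. Vutoran preserves o here (none of its changes turn any other segment into o), so the proto-segment is *o.
Verify the candidate proto-form against each daughter:
Vutoran: *kofulpa
  kofulpa → kohulpa   [unconditioned shift]
  kohulpa → kohulfa   [unconditioned shift]
  kohulfa (rule 3 does not apply)
  kohulfa (rule 4 does not apply)
  giving Vutoran kohulfa.
Vevikic: start from *kofulpa.
  rule 1 (vowel merger): kofulpa → kofulpo
  rule 2: no change — kofulpo
  rule 3 (vowel merger): kofulpo → kufulpu
  rule 4: no change — kufulpu
  ⇒ Vevikic kufulpu
No other proto-form is consistent with every reflex, so the reconstruction is *kofulpa.

*kofulpa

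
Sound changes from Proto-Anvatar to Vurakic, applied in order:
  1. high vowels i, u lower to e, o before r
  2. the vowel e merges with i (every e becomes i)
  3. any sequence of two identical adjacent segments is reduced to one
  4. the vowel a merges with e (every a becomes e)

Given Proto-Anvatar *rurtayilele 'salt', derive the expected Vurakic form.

rorteyilili

Vurakic: start from *rurtayilele.
  rule 1 (pre-rhotic lowering): rurtayilele → rortayilele
  rule 2 (vowel merger): rortayilele → rortayilili
  rule 3: no change — rortayilili
  rule 4 (vowel merger): rortayilili → rorteyilili
  ⇒ Vurakic rorteyilili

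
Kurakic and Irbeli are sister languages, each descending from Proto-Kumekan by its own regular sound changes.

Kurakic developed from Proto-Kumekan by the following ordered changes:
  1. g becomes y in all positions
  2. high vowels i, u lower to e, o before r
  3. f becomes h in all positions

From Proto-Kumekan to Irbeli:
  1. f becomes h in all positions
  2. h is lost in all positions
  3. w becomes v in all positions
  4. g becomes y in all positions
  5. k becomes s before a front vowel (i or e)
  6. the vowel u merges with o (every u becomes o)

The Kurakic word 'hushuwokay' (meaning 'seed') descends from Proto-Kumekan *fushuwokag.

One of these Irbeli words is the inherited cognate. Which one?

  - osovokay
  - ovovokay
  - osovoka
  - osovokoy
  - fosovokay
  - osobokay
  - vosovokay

Irbeli: *fushuwokag
  fushuwokag → hushuwokag   [unconditioned shift]
  hushuwokag → usuwokag   [h-loss]
  usuwokag → usuvokag   [unconditioned shift]
  usuvokag → usuvokay   [unconditioned shift]
  usuvokay (rule 5 does not apply)
  usuvokay → osovokay   [vowel merger]
  giving Irbeli osovokay.
The other candidates each miss or misapply at least one Irbeli change.

osovokay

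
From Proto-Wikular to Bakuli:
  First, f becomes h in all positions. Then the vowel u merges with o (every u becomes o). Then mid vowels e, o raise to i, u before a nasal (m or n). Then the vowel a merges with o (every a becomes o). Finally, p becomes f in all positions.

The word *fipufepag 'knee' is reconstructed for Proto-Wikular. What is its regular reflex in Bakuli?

Bakuli: start from *fipufepag.
  rule 1 (unconditioned shift): fipufepag → hipuhepag
  rule 2 (vowel merger): hipuhepag → hipohepag
  rule 3: no change — hipohepag
  rule 4 (vowel merger): hipohepag → hipohepog
  rule 5 (unconditioned shift): hipohepog → hifohefog
  ⇒ Bakuli hifohefog

hifohefog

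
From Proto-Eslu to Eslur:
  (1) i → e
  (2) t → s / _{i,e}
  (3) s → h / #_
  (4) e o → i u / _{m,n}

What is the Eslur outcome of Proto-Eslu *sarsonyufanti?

harsunyufanse

Eslur: start from *sarsonyufanti.
  rule 1 (vowel merger): sarsonyufanti → sarsonyufante
  rule 2 (palatalisation): sarsonyufante → sarsonyufanse
  rule 3 (debuccalisation): sarsonyufanse → harsonyufanse
  rule 4 (pre-nasal raising): harsonyufanse → harsunyufanse
  ⇒ Eslur harsunyufanse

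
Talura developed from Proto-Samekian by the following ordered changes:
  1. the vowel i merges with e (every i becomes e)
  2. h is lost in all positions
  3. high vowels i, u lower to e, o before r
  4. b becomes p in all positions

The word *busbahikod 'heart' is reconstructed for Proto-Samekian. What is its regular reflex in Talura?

Talura: *busbahikod > busbahekod > busbaekod > puspaekod  (by vowel merger, h-loss, unconditioned shift)

puspaekod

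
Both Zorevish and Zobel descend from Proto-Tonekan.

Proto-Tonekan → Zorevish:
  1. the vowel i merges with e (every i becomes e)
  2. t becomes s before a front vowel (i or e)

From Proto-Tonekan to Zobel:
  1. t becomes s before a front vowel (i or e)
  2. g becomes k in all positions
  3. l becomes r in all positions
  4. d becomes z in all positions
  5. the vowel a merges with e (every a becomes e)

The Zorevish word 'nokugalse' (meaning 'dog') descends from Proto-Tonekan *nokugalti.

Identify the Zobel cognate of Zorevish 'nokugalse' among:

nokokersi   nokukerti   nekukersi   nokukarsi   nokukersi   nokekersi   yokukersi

Zobel: start from *nokugalti.
  rule 1 (palatalisation): nokugalti → nokugalsi
  rule 2 (unconditioned shift): nokugalsi → nokukalsi
  rule 3 (unconditioned shift): nokukalsi → nokukarsi
  rule 4: no change — nokukarsi
  rule 5 (vowel merger): nokukarsi → nokukersi
  ⇒ Zobel nokukersi
Among the options, 'nokukersi' alone shows every Zobel change applied in order.

nokukersi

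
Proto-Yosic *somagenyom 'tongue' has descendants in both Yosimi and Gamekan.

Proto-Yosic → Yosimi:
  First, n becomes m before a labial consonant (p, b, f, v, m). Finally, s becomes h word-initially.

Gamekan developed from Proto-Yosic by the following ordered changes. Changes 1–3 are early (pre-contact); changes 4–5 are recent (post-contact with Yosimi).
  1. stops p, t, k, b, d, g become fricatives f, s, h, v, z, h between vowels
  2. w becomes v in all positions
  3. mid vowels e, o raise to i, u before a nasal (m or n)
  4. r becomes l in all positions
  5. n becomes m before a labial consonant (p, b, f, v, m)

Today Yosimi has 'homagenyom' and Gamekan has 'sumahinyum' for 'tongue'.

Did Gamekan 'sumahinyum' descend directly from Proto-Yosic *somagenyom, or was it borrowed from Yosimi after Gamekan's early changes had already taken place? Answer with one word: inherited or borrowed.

inherited

If inherited, *somagenyom would pass through all of Gamekan's changes:
Gamekan: *somagenyom
  somagenyom → somahenyom   [intervocalic lenition]
  somahenyom (rule 2 does not apply)
  somahenyom → sumahinyum   [pre-nasal raising]
  sumahinyum (rule 4 does not apply)
  sumahinyum (rule 5 does not apply)
  giving Gamekan sumahinyum.
If borrowed from Yosimi 'homagenyom' after the early changes, it would undergo only the recent ones:
  rule 4 (unconditioned shift): no change (homagenyom)
  rule 5 (nasal place assimilation): no change (homagenyom)
  ⇒ as a loan: homagenyom
Gamekan 'sumahinyum' matches the inherited outcome exactly, so it is an inherited cognate, not a loan.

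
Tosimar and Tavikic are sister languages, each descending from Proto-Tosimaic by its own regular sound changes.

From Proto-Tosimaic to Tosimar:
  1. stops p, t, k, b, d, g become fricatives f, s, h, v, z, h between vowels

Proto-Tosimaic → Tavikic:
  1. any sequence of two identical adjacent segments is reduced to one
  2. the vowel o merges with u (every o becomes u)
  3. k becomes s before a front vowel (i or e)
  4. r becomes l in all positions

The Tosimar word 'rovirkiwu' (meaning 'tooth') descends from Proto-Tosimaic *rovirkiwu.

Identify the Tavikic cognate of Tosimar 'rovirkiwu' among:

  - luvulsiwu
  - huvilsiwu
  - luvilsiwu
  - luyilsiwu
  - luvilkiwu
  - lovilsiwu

luvilsiwu

Tavikic: *rovirkiwu > ruvirkiwu > ruvirsiwu > luvilsiwu  (by vowel merger, palatalisation, unconditioned shift)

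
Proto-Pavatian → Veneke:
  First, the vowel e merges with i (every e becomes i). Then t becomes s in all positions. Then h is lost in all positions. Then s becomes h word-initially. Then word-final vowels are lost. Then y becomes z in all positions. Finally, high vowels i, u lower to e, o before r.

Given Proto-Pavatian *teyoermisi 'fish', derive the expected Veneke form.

hizoermis

Veneke: *teyoermisi > tiyoirmisi > siyoirmisi > hiyoirmisi > hiyoirmis > hizoirmis > hizoermis  (by vowel merger, unconditioned shift, debuccalisation, apocope, unconditioned shift, pre-rhotic lowering)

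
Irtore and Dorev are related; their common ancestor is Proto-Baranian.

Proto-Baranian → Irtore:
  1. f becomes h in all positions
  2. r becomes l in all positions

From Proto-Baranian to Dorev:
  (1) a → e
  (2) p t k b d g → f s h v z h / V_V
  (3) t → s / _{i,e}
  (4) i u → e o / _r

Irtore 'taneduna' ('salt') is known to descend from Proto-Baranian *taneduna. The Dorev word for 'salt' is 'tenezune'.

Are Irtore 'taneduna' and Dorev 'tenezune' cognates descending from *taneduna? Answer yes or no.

Derive the expected Dorev reflex of *taneduna:
Dorev: *taneduna
  taneduna → tenedune   [vowel merger]
  tenedune → tenezune   [intervocalic lenition]
  tenezune → senezune   [palatalisation]
  senezune (rule 4 does not apply)
  giving Dorev senezune.
The regular Dorev reflex would be 'senezune', but the attested form is 'tenezune'. The correspondence is irregular, so they are not cognates (the Dorev form has a different source).

no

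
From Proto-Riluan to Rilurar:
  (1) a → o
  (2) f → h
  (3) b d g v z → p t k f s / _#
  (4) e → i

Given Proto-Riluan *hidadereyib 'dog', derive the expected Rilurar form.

Rilurar: *hidadereyib > hidodereyib > hidodereyip > hidodiriyip  (by vowel merger, final devoicing, vowel merger)

hidodiriyip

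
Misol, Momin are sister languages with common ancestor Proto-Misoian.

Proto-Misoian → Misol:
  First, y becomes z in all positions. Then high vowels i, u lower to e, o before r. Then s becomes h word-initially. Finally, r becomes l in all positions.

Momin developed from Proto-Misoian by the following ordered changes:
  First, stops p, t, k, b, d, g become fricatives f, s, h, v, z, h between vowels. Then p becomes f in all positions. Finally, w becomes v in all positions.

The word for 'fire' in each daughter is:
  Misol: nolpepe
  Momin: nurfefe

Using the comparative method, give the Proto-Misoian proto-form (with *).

Position 2: Misol has o, Momin has u. Momin preserves u here (none of its changes turn any other segment into u), so the proto-segment is *u.
Position 6: Misol has p, Momin has f. Misol preserves p here (none of its changes turn any other segment into p), so the proto-segment is *p.
Position 4: Misol has p, Momin has f. Misol preserves p here (none of its changes turn any other segment into p), so the proto-segment is *p.
Verify the candidate proto-form against each daughter:
Misol: *nurpepe
  nurpepe (rule 1 does not apply)
  nurpepe → norpepe   [pre-rhotic lowering]
  norpepe (rule 3 does not apply)
  norpepe → nolpepe   [unconditioned shift]
  giving Misol nolpepe.
Momin: *nurpepe
  nurpepe → nurpefe   [intervocalic lenition]
  nurpefe → nurfefe   [unconditioned shift]
  nurfefe (rule 3 does not apply)
  giving Momin nurfefe.
*nurpepe is the unique common source.

*nurpepe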